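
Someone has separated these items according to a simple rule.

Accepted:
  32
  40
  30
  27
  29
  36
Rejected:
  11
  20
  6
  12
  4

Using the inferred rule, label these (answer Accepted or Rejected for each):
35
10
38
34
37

A rule that fits every label: at least 27 — true of each 'Accepted' example, false of each 'Rejected' one.
Accepted: 35, since 35 ≥ 27. Rejected: 10, since 10 < 27. Accepted: 38, since 38 ≥ 27. Accepted: 34, since 34 ≥ 27. Accepted: 37, since 37 ≥ 27.

Accepted, Rejected, Accepted, Accepted, Accepted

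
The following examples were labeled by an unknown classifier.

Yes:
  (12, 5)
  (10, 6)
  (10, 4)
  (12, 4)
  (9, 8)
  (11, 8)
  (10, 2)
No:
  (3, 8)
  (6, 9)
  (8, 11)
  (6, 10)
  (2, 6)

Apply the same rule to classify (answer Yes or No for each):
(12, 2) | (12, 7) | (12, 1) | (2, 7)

The classifier is using: first > second.
(12, 2): Yes (12 > 2). (12, 7): Yes (12 > 7). (12, 1): Yes (12 > 1). (2, 7): No (2 < 7).

Yes, Yes, Yes, No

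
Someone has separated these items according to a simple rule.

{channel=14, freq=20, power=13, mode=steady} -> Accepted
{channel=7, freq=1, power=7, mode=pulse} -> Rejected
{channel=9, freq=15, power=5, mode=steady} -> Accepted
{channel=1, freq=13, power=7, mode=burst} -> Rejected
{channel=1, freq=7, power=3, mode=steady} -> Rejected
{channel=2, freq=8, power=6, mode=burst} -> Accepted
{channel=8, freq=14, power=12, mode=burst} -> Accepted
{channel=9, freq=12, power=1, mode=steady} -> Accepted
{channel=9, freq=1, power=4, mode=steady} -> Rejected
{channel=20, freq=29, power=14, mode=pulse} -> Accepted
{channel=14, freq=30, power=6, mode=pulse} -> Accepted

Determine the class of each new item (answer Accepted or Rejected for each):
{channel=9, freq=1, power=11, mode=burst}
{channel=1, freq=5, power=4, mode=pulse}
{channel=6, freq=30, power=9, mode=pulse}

A rule that fits every label: freq ≥ 7 AND channel ≥ 2 — true of each 'Accepted' example, false of each 'Rejected' one.
{channel=9, freq=1, power=11, mode=burst}: freq = 1, channel = 9 — fails this test, so Rejected.
{channel=1, freq=5, power=4, mode=pulse}: freq = 5, channel = 1 — fails this test, so Rejected.
{channel=6, freq=30, power=9, mode=pulse}: freq = 30, channel = 6 — matches, so Accepted.

Rejected, Rejected, Accepted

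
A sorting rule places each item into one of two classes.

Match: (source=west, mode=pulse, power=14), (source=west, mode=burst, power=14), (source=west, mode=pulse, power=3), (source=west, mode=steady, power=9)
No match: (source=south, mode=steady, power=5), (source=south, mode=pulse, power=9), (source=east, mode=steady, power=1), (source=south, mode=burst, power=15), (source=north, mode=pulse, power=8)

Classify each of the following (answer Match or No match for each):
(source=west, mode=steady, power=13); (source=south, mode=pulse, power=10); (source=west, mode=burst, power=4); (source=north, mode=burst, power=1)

Every 'Match' example satisfies: source is west. None of the 'No match' examples do.
(source=west, mode=steady, power=13): Match (source is west).
(source=south, mode=pulse, power=10): No match (source is south).
(source=west, mode=burst, power=4): Match (source is west).
(source=north, mode=burst, power=1): No match (source is north).

Match, No match, Match, No match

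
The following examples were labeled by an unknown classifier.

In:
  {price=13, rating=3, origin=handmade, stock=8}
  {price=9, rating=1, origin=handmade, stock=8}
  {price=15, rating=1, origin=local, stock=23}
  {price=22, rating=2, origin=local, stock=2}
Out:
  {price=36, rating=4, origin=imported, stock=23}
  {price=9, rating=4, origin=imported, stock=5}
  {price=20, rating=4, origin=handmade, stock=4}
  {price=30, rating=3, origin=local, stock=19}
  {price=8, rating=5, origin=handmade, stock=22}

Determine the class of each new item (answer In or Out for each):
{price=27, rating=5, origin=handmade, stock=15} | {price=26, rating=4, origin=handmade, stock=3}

One predicate separates the groups cleanly: price ≤ 22 AND rating ≤ 3.
{price=27, rating=5, origin=handmade, stock=15} — price = 27, rating = 5, hence Out. {price=26, rating=4, origin=handmade, stock=3} — price = 26, rating = 4, hence Out.

Out, Out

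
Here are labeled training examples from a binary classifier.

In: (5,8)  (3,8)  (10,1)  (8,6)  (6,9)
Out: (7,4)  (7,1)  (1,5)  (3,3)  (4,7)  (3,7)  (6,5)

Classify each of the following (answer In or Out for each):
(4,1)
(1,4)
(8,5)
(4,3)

Out, Out, In, Out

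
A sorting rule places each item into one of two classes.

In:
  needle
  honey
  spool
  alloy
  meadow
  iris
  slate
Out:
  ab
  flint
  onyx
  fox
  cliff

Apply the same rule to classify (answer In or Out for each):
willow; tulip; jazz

In, In, Out

Every 'In' example satisfies: has ≥ 2 vowels. None of the 'Out' examples do.
willow → 2 vowels → In.
tulip → 2 vowels → In.
jazz → 1 vowel → Out.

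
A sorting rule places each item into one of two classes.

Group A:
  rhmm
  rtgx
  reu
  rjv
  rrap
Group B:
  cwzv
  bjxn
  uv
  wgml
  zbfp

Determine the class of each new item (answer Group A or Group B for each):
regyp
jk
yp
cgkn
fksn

Group A, Group B, Group B, Group B, Group B

All 'Group A' examples share one property — contains 'r' — and every 'Group B' example lacks it.
regyp: has 'r', checks out → Group A. jk: no 'r', fails this test → Group B. yp: no 'r', fails this test → Group B. cgkn: no 'r', fails this test → Group B. fksn: no 'r', fails this test → Group B.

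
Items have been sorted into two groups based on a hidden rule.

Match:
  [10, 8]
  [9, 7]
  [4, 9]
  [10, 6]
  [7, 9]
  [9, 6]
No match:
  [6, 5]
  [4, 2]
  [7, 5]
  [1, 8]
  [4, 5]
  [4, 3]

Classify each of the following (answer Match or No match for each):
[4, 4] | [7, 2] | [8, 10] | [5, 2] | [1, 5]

Every 'Match' example satisfies: sum ≥ 13. None of the 'No match' examples do.
[4, 4] — 4+4 = 8, hence No match.
[7, 2] — 7+2 = 9, hence No match.
[8, 10] — 8+10 = 18, hence Match.
[5, 2] — 5+2 = 7, hence No match.
[1, 5] — 1+5 = 6, hence No match.

No match, No match, Match, No match, No match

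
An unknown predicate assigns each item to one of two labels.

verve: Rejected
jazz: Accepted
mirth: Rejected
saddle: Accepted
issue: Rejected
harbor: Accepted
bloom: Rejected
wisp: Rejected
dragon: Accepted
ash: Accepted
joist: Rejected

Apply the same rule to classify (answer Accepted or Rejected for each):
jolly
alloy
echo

Every 'Accepted' example satisfies: contains 'a'. None of the 'Rejected' examples do.
jolly: Rejected (no 'a').
alloy: Accepted (has 'a').
echo: Rejected (no 'a').

Rejected, Accepted, Rejected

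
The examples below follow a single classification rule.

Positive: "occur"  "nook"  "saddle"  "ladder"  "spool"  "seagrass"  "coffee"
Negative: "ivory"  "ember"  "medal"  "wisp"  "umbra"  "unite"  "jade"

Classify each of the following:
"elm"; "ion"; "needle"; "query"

One predicate separates the groups cleanly: has a double letter.
"elm": no doubled letter — does not pass, so Negative. "ion": no doubled letter — does not pass, so Negative. "needle": 'ee' doubled — has this property, so Positive. "query": no doubled letter — does not pass, so Negative.

Negative, Negative, Positive, Negative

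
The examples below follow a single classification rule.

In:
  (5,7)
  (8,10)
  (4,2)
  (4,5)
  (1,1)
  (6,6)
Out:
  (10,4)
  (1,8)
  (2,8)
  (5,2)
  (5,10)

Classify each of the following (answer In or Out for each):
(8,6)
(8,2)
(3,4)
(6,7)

In, Out, In, In

One predicate separates the groups cleanly: |first − second| ≤ 2.
(8,6): |8−6| = 2 — checks out, so In. (8,2): |8−2| = 6 — fails the rule, so Out. (3,4): |3−4| = 1 — checks out, so In. (6,7): |6−7| = 1 — checks out, so In.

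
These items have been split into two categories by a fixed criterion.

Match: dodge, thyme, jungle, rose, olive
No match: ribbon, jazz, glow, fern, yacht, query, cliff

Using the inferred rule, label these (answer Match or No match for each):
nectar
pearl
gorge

No match, No match, Match

The distinguishing property — ends with 'e' — holds for all the 'Match' cases and none of the 'No match' cases.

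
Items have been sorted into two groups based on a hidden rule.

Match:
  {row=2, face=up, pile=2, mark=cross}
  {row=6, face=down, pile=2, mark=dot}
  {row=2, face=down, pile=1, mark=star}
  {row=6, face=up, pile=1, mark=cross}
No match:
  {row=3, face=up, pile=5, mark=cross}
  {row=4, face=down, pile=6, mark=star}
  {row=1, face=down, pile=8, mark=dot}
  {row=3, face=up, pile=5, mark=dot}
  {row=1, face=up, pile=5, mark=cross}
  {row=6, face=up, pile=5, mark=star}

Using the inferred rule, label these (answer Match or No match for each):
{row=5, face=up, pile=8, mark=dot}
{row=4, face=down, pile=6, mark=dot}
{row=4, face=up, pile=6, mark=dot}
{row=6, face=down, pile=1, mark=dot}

The simplest hypothesis consistent with all the labels is: pile ≤ 2.
{row=5, face=up, pile=8, mark=dot} → pile = 8 → No match. {row=4, face=down, pile=6, mark=dot} → pile = 6 → No match. {row=4, face=up, pile=6, mark=dot} → pile = 6 → No match. {row=6, face=down, pile=1, mark=dot} → pile = 1 → Match.

No match, No match, No match, Match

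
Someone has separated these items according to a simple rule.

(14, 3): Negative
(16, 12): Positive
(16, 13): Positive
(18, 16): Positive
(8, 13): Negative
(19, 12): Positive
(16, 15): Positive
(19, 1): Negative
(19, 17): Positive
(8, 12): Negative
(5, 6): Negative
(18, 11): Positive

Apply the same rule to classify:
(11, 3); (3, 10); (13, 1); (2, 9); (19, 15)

Every 'Positive' example satisfies: sum ≥ 28. None of the 'Negative' examples do.
(11, 3) → 11+3 = 14 → Negative. (3, 10) → 3+10 = 13 → Negative. (13, 1) → 13+1 = 14 → Negative. (2, 9) → 2+9 = 11 → Negative. (19, 15) → 19+15 = 34 → Positive.

Negative, Negative, Negative, Negative, Positive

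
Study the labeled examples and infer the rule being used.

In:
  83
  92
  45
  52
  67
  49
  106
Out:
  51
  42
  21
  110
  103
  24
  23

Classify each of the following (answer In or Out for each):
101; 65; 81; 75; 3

Out, In, In, In, Out

'In' ⟺ digit sum ≥ 7.
101: Out (digit sum 1+0+1 = 2). 65: In (digit sum 6+5 = 11). 81: In (digit sum 8+1 = 9). 75: In (digit sum 7+5 = 12). 3: Out (digit sum 3).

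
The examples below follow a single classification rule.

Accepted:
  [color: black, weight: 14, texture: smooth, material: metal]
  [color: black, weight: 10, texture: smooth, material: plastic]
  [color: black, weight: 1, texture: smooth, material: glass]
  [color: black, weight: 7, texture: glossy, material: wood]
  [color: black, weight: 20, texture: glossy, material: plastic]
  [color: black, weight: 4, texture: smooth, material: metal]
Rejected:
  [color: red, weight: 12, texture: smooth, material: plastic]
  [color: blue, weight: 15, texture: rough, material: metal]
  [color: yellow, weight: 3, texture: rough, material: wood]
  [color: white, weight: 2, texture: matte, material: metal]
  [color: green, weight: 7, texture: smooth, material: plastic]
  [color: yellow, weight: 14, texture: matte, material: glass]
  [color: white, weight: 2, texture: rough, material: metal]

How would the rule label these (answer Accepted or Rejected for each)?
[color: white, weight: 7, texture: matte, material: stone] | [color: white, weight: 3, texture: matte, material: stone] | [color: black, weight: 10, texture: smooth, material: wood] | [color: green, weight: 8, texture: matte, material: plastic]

Rejected, Rejected, Accepted, Rejected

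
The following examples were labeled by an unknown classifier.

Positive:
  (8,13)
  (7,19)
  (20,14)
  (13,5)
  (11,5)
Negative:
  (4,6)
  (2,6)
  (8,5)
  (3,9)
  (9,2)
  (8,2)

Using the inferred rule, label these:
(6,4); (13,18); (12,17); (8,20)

Negative, Positive, Positive, Positive

'Positive' ⟺ sum ≥ 16.
(6,4): 6+4 = 10, doesn't match → Negative.
(13,18): 13+18 = 31, qualifies → Positive.
(12,17): 12+17 = 29, qualifies → Positive.
(8,20): 8+20 = 28, qualifies → Positive.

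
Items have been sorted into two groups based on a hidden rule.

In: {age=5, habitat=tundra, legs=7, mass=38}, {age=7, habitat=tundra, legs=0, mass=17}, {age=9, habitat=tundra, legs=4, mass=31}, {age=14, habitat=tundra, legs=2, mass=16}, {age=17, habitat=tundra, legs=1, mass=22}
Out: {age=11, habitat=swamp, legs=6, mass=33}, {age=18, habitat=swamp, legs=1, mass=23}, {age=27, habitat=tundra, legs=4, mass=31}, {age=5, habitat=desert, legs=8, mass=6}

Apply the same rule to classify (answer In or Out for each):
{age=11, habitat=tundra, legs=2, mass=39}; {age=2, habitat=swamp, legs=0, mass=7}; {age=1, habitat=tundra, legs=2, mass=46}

All 'In' examples share one property — habitat is tundra AND age ≤ 17 — and every 'Out' example lacks it.
{age=11, habitat=tundra, legs=2, mass=39}: habitat is tundra, age = 11 — has this property, so In.
{age=2, habitat=swamp, legs=0, mass=7}: habitat is swamp, age = 2 — doesn't match, so Out.
{age=1, habitat=tundra, legs=2, mass=46}: habitat is tundra, age = 1 — has this property, so In.

In, Out, In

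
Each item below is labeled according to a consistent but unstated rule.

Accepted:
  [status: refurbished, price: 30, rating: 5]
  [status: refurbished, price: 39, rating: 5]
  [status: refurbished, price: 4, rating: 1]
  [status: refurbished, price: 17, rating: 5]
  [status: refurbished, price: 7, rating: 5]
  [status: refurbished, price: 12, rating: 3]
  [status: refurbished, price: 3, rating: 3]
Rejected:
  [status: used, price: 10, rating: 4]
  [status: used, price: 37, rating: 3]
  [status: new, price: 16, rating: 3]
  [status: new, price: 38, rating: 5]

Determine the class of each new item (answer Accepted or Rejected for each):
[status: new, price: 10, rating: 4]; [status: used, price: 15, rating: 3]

Rejected, Rejected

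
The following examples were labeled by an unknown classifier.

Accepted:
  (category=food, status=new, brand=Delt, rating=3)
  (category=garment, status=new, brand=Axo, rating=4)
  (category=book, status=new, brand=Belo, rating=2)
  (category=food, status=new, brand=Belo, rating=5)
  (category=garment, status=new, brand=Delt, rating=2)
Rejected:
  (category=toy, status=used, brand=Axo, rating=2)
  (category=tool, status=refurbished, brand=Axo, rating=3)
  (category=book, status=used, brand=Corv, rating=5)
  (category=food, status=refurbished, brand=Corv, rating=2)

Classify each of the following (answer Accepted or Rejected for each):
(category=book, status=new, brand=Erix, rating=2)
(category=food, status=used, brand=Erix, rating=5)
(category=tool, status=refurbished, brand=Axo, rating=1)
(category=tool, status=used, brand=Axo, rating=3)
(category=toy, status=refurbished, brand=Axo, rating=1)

Accepted, Rejected, Rejected, Rejected, Rejected

The pattern is that an item is 'Accepted' exactly when: status is new.
(category=book, status=new, brand=Erix, rating=2): Accepted (status is new).
(category=food, status=used, brand=Erix, rating=5): Rejected (status is used).
(category=tool, status=refurbished, brand=Axo, rating=1): Rejected (status is refurbished).
(category=tool, status=used, brand=Axo, rating=3): Rejected (status is used).
(category=toy, status=refurbished, brand=Axo, rating=1): Rejected (status is refurbished).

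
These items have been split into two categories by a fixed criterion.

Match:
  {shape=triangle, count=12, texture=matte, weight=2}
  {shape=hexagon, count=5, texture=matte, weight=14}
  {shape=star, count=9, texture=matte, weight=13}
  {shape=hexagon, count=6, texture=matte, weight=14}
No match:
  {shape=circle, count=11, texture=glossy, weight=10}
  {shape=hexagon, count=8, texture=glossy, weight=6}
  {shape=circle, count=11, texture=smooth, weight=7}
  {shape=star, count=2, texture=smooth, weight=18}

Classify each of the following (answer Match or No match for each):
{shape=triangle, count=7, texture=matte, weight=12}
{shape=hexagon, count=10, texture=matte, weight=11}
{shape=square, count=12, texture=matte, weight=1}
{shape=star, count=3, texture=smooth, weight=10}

The classifier is using: texture is matte.
{shape=triangle, count=7, texture=matte, weight=12} → texture is matte → Match. {shape=hexagon, count=10, texture=matte, weight=11} → texture is matte → Match. {shape=square, count=12, texture=matte, weight=1} → texture is matte → Match. {shape=star, count=3, texture=smooth, weight=10} → texture is smooth → No match.

Match, Match, Match, No match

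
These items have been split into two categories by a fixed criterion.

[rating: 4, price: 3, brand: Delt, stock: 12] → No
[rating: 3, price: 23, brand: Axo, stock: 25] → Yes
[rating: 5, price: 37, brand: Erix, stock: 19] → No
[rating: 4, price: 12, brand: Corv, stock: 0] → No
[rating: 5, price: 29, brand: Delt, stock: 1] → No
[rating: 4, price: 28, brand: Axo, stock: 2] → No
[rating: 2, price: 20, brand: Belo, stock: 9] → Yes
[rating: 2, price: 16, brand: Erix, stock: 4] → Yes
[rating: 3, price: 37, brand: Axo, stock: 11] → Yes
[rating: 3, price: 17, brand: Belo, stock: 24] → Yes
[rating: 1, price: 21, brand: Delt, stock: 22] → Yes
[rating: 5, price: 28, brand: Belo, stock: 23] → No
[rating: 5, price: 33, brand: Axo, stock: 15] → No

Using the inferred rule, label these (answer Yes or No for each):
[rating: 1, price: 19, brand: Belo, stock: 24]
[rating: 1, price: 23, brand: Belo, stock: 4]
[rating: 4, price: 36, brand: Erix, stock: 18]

Every 'Yes' example satisfies: rating ≤ 3. None of the 'No' examples do.

Yes, Yes, No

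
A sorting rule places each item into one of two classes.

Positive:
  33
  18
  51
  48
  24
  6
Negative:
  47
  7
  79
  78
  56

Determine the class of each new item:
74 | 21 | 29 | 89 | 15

Negative, Positive, Negative, Negative, Positive

The rule appears to be: multiple of 3 AND at most 51.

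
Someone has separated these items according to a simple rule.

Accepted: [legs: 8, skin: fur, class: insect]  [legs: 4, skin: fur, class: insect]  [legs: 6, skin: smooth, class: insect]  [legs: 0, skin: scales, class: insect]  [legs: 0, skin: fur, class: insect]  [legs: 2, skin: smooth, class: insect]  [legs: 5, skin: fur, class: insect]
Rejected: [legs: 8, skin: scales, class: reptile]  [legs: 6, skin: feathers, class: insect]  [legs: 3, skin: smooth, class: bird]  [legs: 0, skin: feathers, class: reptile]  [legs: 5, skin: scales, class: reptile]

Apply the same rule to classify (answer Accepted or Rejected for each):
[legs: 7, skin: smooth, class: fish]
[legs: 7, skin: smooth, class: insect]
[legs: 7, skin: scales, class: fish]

Rejected, Accepted, Rejected

Every 'Accepted' example satisfies: skin is not feathers AND class is insect. None of the 'Rejected' examples do.
Rejected: [legs: 7, skin: smooth, class: fish], since skin is smooth, class is fish.
Accepted: [legs: 7, skin: smooth, class: insect], since skin is smooth, class is insect.
Rejected: [legs: 7, skin: scales, class: fish], since skin is scales, class is fish.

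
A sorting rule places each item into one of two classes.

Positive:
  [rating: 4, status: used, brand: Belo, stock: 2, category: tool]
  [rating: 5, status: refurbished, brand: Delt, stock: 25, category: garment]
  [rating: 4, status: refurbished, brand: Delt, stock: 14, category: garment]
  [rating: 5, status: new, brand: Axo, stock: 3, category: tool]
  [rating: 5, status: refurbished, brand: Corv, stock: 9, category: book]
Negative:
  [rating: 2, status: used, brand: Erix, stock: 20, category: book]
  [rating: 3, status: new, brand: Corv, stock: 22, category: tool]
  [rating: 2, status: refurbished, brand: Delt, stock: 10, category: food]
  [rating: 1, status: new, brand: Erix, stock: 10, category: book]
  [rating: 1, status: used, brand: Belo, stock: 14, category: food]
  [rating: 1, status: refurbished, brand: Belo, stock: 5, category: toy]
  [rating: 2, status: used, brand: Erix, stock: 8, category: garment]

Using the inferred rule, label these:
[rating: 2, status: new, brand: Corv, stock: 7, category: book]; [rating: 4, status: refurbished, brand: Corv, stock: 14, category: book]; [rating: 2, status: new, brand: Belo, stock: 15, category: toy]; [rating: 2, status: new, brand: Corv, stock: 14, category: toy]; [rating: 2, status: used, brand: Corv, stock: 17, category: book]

Negative, Positive, Negative, Negative, Negative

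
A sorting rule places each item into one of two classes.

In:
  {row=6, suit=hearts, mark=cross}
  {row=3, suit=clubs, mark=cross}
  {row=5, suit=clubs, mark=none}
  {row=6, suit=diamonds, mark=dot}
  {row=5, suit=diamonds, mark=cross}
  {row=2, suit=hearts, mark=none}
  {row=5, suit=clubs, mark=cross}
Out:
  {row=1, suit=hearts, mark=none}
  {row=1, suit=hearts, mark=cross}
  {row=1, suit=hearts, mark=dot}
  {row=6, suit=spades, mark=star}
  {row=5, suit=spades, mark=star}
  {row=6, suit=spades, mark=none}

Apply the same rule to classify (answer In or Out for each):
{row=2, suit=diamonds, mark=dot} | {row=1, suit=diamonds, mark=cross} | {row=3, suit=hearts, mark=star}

In, Out, In

The common property of the 'In' items is: suit is not spades AND row ≥ 2. No 'Out' item has it.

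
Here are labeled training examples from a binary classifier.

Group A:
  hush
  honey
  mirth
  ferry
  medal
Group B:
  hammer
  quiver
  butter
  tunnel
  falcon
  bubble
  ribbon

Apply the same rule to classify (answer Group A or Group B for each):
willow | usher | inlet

The rule appears to be: length ≤ 5.

Group B, Group A, Group A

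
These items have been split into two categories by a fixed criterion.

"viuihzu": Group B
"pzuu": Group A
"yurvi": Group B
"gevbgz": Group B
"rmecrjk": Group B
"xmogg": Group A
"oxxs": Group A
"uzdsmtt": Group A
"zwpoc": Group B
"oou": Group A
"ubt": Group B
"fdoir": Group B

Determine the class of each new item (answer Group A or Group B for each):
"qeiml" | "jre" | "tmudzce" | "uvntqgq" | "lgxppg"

The simplest hypothesis consistent with all the labels is: has a double letter.
"qeiml": no doubled letter — fails this test, so Group B.
"jre": no doubled letter — fails this test, so Group B.
"tmudzce": no doubled letter — fails this test, so Group B.
"uvntqgq": no doubled letter — fails this test, so Group B.
"lgxppg": 'pp' doubled — qualifies, so Group A.

Group B, Group B, Group B, Group B, Group A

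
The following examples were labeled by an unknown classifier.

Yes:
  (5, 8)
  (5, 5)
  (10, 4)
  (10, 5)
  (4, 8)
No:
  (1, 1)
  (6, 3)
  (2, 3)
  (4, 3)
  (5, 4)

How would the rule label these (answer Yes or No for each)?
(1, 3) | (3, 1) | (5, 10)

No, No, Yes

The distinguishing property — sum ≥ 10 — holds for all the 'Yes' cases and none of the 'No' cases.
No: (1, 3), since 1+3 = 4. No: (3, 1), since 3+1 = 4. Yes: (5, 10), since 5+10 = 15.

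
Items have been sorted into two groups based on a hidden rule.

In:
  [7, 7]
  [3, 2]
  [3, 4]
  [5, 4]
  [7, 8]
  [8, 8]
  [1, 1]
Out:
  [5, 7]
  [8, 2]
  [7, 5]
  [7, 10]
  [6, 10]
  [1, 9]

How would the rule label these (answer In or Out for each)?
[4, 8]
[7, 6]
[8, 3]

A rule that fits every label: |first − second| ≤ 1 — true of each 'In' example, false of each 'Out' one.
[4, 8]: |4−8| = 4, doesn't qualify → Out.
[7, 6]: |7−6| = 1, qualifies → In.
[8, 3]: |8−3| = 5, doesn't qualify → Out.

Out, In, Out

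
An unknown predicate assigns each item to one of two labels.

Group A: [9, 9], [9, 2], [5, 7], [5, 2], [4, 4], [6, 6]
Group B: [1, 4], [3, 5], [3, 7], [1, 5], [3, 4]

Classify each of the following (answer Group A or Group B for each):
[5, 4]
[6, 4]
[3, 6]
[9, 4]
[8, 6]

The pattern is that an item is 'Group A' exactly when: first ≥ 4.
[5, 4]: Group A (first 5). [6, 4]: Group A (first 6). [3, 6]: Group B (first 3). [9, 4]: Group A (first 9). [8, 6]: Group A (first 8).

Group A, Group A, Group B, Group A, Group A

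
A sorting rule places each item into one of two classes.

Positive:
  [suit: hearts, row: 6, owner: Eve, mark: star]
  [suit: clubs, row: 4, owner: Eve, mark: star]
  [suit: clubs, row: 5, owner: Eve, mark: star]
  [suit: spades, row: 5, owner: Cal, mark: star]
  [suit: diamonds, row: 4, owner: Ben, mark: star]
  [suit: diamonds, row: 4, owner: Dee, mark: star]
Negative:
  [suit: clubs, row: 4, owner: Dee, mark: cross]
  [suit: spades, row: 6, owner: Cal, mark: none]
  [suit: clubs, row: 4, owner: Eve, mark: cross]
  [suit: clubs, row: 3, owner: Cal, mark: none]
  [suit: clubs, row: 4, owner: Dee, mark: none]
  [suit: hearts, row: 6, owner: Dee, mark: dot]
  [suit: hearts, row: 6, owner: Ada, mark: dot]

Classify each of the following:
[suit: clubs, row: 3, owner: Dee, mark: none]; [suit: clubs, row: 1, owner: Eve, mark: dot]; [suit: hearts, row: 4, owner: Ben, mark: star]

Negative, Negative, Positive

Comparing the two groups points to one rule — mark is star.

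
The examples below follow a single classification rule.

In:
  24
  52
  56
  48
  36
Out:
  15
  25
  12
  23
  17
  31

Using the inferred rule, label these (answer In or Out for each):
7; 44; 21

Out, In, Out

The classifier is using: even AND at least 15.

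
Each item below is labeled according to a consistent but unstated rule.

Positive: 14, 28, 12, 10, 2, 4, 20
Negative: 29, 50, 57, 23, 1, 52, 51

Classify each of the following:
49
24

The simplest hypothesis consistent with all the labels is: even AND at most 28.

Negative, Positive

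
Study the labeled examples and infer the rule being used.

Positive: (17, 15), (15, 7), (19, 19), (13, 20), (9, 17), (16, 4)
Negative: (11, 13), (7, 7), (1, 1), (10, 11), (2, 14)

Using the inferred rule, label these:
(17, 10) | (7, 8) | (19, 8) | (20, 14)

The common property of the 'Positive' items is: max ≥ 15. No 'Negative' item has it.
(17, 10): max 17, fits → Positive. (7, 8): max 8, fails the rule → Negative. (19, 8): max 19, fits → Positive. (20, 14): max 20, fits → Positive.

Positive, Negative, Positive, Positive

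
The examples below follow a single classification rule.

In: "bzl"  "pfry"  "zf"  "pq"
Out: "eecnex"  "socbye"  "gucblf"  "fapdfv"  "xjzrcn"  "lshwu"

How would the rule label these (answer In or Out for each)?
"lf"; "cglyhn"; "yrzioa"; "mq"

'In' ⟺ length ≤ 4.
"lf": length 2 — passes, so In. "cglyhn": length 6 — doesn't match, so Out. "yrzioa": length 6 — doesn't match, so Out. "mq": length 2 — passes, so In.

In, Out, Out, In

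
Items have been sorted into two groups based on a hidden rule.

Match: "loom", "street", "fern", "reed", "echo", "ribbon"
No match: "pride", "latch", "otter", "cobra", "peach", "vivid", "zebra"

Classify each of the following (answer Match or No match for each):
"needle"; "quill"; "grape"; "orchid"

Match, No match, No match, Match

Rule: even length. This holds for each 'Match' example and fails for each 'No match' one.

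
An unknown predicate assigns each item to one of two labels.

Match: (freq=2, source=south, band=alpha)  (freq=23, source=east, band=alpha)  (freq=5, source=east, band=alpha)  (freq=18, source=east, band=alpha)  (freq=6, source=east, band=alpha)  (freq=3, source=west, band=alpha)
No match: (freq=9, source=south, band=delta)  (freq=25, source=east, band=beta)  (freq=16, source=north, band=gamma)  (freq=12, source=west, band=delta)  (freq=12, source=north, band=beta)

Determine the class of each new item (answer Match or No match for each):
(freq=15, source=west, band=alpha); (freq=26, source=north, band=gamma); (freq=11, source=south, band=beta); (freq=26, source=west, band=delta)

Match, No match, No match, No match

The pattern is that an item is 'Match' exactly when: band is alpha.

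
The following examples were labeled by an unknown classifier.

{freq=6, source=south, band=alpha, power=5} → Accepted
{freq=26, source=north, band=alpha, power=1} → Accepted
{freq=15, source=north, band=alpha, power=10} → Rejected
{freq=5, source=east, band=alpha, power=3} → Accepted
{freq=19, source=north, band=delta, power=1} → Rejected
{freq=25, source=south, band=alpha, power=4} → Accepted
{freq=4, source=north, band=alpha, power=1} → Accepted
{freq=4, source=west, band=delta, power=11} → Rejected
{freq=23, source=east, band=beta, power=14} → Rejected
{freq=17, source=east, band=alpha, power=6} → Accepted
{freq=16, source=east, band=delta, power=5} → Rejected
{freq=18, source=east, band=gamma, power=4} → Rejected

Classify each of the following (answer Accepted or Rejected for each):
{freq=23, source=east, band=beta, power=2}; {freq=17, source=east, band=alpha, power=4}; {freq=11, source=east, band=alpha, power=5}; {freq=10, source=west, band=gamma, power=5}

A rule that fits every label: band is alpha AND power ≤ 6 — true of each 'Accepted' example, false of each 'Rejected' one.
{freq=23, source=east, band=beta, power=2}: band is beta, power = 2 — does not pass, so Rejected. {freq=17, source=east, band=alpha, power=4}: band is alpha, power = 4 — passes, so Accepted. {freq=11, source=east, band=alpha, power=5}: band is alpha, power = 5 — passes, so Accepted. {freq=10, source=west, band=gamma, power=5}: band is gamma, power = 5 — does not pass, so Rejected.

Rejected, Accepted, Accepted, Rejected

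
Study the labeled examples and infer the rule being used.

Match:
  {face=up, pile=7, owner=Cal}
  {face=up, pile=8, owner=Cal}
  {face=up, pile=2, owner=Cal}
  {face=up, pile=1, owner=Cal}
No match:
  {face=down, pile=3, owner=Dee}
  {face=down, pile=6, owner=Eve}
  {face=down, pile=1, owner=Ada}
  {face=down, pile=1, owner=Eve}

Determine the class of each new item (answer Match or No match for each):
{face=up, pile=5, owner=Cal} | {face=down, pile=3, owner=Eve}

Match, No match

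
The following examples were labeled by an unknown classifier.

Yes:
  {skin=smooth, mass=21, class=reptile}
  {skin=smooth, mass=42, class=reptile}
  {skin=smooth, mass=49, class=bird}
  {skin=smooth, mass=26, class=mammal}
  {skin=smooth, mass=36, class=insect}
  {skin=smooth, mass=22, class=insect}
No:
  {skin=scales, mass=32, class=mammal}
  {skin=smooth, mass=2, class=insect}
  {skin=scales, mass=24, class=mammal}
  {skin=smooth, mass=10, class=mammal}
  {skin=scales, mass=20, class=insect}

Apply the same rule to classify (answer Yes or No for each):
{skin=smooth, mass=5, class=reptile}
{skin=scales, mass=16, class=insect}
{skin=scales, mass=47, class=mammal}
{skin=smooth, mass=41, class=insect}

The common property of the 'Yes' items is: skin is smooth AND mass ≥ 20. No 'No' item has it.
{skin=smooth, mass=5, class=reptile} → skin is smooth, mass = 5 → No. {skin=scales, mass=16, class=insect} → skin is scales, mass = 16 → No. {skin=scales, mass=47, class=mammal} → skin is scales, mass = 47 → No. {skin=smooth, mass=41, class=insect} → skin is smooth, mass = 41 → Yes.

No, No, No, Yes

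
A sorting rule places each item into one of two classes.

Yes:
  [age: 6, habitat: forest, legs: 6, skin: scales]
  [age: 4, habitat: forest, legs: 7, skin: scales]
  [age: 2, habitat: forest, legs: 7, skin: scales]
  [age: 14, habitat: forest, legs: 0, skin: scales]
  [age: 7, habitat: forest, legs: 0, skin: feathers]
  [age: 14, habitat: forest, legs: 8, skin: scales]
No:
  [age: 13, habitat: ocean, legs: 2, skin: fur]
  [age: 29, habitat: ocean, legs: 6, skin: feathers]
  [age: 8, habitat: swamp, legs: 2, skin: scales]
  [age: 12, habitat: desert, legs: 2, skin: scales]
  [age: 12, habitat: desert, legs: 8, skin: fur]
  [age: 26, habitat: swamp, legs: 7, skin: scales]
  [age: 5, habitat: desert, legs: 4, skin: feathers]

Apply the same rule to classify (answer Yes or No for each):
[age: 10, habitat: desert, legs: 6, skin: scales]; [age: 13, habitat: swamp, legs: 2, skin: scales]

All 'Yes' examples share one property — habitat is forest — and every 'No' example lacks it.
[age: 10, habitat: desert, legs: 6, skin: scales] → habitat is desert → No. [age: 13, habitat: swamp, legs: 2, skin: scales] → habitat is swamp → No.

No, No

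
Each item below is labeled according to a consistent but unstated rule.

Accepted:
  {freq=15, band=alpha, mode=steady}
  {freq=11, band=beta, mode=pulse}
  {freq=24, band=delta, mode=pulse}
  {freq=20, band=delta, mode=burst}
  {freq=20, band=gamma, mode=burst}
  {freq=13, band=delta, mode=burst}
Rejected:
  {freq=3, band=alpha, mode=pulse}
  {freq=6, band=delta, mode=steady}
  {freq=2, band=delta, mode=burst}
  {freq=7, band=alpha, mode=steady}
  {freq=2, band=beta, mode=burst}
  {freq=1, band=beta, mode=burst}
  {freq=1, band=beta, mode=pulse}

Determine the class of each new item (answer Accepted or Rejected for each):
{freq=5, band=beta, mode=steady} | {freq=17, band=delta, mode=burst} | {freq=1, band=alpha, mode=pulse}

One predicate separates the groups cleanly: freq ≥ 11.

Rejected, Accepted, Rejected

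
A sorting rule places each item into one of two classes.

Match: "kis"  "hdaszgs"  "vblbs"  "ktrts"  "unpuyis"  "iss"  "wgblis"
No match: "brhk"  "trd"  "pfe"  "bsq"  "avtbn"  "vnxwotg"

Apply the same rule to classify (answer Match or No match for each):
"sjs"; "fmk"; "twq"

Match, No match, No match

The rule appears to be: ends with 's'.
"sjs" — ends with 's', hence Match. "fmk" — ends with 'k', hence No match. "twq" — ends with 'q', hence No match.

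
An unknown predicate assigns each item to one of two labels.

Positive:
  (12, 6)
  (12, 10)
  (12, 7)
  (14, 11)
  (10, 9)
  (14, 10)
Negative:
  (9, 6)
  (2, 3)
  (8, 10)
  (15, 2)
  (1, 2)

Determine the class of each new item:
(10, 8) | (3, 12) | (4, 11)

Positive, Negative, Negative

'Positive' ⟺ first > second AND first is even.
(10, 8): 10 > 8, first 10 — passes, so Positive. (3, 12): 3 < 12, first 3 — doesn't match, so Negative. (4, 11): 4 < 11, first 4 — doesn't match, so Negative.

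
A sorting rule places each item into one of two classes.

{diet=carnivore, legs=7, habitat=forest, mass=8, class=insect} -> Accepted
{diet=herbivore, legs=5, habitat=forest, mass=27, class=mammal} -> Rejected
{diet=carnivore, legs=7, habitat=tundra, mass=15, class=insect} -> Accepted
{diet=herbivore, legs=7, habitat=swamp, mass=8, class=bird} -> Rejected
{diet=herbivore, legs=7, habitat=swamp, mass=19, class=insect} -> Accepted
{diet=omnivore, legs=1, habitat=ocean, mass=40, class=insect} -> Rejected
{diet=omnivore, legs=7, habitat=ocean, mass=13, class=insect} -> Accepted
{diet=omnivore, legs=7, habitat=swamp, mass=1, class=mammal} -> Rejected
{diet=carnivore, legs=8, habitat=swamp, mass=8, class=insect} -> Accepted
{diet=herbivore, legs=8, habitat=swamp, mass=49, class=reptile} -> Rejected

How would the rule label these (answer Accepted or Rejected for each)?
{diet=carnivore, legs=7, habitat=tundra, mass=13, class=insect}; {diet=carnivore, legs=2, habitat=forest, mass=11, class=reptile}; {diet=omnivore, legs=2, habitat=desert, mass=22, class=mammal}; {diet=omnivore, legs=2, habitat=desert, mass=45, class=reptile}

A rule that fits every label: class is insect AND legs ≥ 5 — true of each 'Accepted' example, false of each 'Rejected' one.
{diet=carnivore, legs=7, habitat=tundra, mass=13, class=insect} — class is insect, legs = 7, hence Accepted. {diet=carnivore, legs=2, habitat=forest, mass=11, class=reptile} — class is reptile, legs = 2, hence Rejected. {diet=omnivore, legs=2, habitat=desert, mass=22, class=mammal} — class is mammal, legs = 2, hence Rejected. {diet=omnivore, legs=2, habitat=desert, mass=45, class=reptile} — class is reptile, legs = 2, hence Rejected.

Accepted, Rejected, Rejected, Rejected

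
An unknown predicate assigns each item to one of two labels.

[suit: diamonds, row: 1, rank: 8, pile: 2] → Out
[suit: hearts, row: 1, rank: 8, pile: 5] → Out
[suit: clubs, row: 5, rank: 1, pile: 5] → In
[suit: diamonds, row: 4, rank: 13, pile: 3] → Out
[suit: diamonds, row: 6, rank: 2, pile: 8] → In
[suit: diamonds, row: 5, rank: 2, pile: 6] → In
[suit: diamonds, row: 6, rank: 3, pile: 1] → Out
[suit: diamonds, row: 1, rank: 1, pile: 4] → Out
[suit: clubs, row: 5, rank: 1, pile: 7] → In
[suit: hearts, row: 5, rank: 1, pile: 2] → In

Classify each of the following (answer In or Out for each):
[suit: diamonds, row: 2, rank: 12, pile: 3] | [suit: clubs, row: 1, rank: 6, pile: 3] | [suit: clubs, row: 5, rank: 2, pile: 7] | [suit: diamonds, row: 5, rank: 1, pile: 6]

Out, Out, In, In

The simplest hypothesis consistent with all the labels is: row ≥ 4 AND rank ≤ 2.
[suit: diamonds, row: 2, rank: 12, pile: 3]: row = 2, rank = 12, does not satisfy this → Out. [suit: clubs, row: 1, rank: 6, pile: 3]: row = 1, rank = 6, does not satisfy this → Out. [suit: clubs, row: 5, rank: 2, pile: 7]: row = 5, rank = 2, meets the rule → In. [suit: diamonds, row: 5, rank: 1, pile: 6]: row = 5, rank = 1, meets the rule → In.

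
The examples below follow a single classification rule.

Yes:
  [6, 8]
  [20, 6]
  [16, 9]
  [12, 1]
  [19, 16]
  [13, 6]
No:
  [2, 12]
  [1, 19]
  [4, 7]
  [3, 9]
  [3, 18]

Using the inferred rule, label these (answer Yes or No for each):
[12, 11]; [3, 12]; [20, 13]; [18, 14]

A rule that fits every label: first ≥ 6 — true of each 'Yes' example, false of each 'No' one.
[12, 11]: first 12, checks out → Yes. [3, 12]: first 3, fails the rule → No. [20, 13]: first 20, checks out → Yes. [18, 14]: first 18, checks out → Yes.

Yes, No, Yes, Yes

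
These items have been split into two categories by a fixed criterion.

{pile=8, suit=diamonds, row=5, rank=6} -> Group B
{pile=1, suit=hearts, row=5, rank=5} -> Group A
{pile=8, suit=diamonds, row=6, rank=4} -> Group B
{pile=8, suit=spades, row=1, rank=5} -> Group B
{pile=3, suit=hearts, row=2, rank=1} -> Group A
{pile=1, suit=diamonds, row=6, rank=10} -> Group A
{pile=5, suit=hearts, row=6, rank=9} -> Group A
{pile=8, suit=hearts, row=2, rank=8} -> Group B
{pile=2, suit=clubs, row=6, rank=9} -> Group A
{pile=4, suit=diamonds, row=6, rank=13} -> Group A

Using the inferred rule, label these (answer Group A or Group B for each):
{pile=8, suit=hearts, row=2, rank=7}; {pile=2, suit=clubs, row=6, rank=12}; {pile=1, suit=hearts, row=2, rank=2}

One predicate separates the groups cleanly: pile ≤ 5.
{pile=8, suit=hearts, row=2, rank=7}: pile = 8 — does not fit, so Group B. {pile=2, suit=clubs, row=6, rank=12}: pile = 2 — meets the rule, so Group A. {pile=1, suit=hearts, row=2, rank=2}: pile = 1 — meets the rule, so Group A.

Group B, Group A, Group A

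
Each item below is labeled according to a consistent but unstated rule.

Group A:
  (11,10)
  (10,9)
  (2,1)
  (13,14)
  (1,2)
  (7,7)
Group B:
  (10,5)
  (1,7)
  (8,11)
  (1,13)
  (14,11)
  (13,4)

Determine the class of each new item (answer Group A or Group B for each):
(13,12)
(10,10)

Group A, Group A

The classifier is using: |first − second| ≤ 1.
(13,12): |13−12| = 1, fits → Group A.
(10,10): |10−10| = 0, fits → Group A.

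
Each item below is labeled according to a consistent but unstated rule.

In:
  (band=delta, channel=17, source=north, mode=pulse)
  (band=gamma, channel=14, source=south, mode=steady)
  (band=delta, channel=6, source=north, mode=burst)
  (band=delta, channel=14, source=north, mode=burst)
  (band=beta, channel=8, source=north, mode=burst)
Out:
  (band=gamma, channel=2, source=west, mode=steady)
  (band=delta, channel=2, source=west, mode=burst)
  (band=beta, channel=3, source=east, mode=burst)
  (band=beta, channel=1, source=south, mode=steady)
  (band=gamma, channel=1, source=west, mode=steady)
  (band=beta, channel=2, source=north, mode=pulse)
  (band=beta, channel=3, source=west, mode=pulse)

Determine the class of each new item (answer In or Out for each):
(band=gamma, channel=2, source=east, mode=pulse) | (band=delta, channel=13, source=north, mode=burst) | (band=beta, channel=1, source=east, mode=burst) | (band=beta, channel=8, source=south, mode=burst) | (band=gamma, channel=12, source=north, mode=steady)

Out, In, Out, In, In

The rule appears to be: channel ≥ 6.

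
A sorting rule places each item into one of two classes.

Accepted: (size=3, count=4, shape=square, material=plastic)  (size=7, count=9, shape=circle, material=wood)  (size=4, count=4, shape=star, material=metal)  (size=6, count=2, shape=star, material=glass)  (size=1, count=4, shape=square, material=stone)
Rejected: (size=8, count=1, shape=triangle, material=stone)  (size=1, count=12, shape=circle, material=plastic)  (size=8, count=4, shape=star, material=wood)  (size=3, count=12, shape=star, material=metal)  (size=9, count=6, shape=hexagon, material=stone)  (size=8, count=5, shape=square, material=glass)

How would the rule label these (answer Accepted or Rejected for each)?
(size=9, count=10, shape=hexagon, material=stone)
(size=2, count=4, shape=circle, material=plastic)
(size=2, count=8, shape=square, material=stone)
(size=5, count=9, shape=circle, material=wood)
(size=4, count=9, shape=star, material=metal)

Rejected, Accepted, Accepted, Accepted, Accepted

The rule appears to be: count ≤ 9 AND size ≤ 7.
(size=9, count=10, shape=hexagon, material=stone) → count = 10, size = 9 → Rejected.
(size=2, count=4, shape=circle, material=plastic) → count = 4, size = 2 → Accepted.
(size=2, count=8, shape=square, material=stone) → count = 8, size = 2 → Accepted.
(size=5, count=9, shape=circle, material=wood) → count = 9, size = 5 → Accepted.
(size=4, count=9, shape=star, material=metal) → count = 9, size = 4 → Accepted.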